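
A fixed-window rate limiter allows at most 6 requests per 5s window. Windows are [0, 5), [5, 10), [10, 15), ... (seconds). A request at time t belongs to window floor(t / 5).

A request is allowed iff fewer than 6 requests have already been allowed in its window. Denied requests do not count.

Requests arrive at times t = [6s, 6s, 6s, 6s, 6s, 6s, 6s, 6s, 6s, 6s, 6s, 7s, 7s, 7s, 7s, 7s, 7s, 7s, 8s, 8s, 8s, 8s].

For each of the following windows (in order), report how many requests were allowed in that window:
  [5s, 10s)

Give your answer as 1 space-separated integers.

Answer: 6

Derivation:
Processing requests:
  req#1 t=6s (window 1): ALLOW
  req#2 t=6s (window 1): ALLOW
  req#3 t=6s (window 1): ALLOW
  req#4 t=6s (window 1): ALLOW
  req#5 t=6s (window 1): ALLOW
  req#6 t=6s (window 1): ALLOW
  req#7 t=6s (window 1): DENY
  req#8 t=6s (window 1): DENY
  req#9 t=6s (window 1): DENY
  req#10 t=6s (window 1): DENY
  req#11 t=6s (window 1): DENY
  req#12 t=7s (window 1): DENY
  req#13 t=7s (window 1): DENY
  req#14 t=7s (window 1): DENY
  req#15 t=7s (window 1): DENY
  req#16 t=7s (window 1): DENY
  req#17 t=7s (window 1): DENY
  req#18 t=7s (window 1): DENY
  req#19 t=8s (window 1): DENY
  req#20 t=8s (window 1): DENY
  req#21 t=8s (window 1): DENY
  req#22 t=8s (window 1): DENY

Allowed counts by window: 6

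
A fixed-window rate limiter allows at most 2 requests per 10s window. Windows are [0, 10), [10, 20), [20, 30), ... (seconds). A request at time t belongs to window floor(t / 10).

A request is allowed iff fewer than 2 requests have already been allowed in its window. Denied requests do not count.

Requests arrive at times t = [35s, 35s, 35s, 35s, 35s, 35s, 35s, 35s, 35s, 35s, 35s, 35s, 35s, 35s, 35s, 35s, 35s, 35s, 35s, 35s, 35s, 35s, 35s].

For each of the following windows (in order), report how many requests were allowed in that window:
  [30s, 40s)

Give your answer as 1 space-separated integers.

Processing requests:
  req#1 t=35s (window 3): ALLOW
  req#2 t=35s (window 3): ALLOW
  req#3 t=35s (window 3): DENY
  req#4 t=35s (window 3): DENY
  req#5 t=35s (window 3): DENY
  req#6 t=35s (window 3): DENY
  req#7 t=35s (window 3): DENY
  req#8 t=35s (window 3): DENY
  req#9 t=35s (window 3): DENY
  req#10 t=35s (window 3): DENY
  req#11 t=35s (window 3): DENY
  req#12 t=35s (window 3): DENY
  req#13 t=35s (window 3): DENY
  req#14 t=35s (window 3): DENY
  req#15 t=35s (window 3): DENY
  req#16 t=35s (window 3): DENY
  req#17 t=35s (window 3): DENY
  req#18 t=35s (window 3): DENY
  req#19 t=35s (window 3): DENY
  req#20 t=35s (window 3): DENY
  req#21 t=35s (window 3): DENY
  req#22 t=35s (window 3): DENY
  req#23 t=35s (window 3): DENY

Allowed counts by window: 2

Answer: 2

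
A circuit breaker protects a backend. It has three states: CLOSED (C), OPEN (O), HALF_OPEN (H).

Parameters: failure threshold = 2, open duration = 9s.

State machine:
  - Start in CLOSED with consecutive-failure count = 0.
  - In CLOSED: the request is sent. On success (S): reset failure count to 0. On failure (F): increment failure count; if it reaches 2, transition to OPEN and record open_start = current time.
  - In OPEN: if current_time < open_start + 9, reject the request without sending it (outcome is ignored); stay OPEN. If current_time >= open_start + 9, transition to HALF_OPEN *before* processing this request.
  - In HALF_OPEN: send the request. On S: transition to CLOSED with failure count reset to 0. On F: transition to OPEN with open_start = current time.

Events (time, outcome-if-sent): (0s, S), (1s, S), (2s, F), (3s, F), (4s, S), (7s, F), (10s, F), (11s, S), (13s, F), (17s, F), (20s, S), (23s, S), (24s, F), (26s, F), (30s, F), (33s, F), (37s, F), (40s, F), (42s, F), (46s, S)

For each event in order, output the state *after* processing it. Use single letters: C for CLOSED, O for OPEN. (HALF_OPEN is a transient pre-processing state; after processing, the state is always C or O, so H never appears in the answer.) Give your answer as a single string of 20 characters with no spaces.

Answer: CCCOOOOOOOOCCOOOOOOC

Derivation:
State after each event:
  event#1 t=0s outcome=S: state=CLOSED
  event#2 t=1s outcome=S: state=CLOSED
  event#3 t=2s outcome=F: state=CLOSED
  event#4 t=3s outcome=F: state=OPEN
  event#5 t=4s outcome=S: state=OPEN
  event#6 t=7s outcome=F: state=OPEN
  event#7 t=10s outcome=F: state=OPEN
  event#8 t=11s outcome=S: state=OPEN
  event#9 t=13s outcome=F: state=OPEN
  event#10 t=17s outcome=F: state=OPEN
  event#11 t=20s outcome=S: state=OPEN
  event#12 t=23s outcome=S: state=CLOSED
  event#13 t=24s outcome=F: state=CLOSED
  event#14 t=26s outcome=F: state=OPEN
  event#15 t=30s outcome=F: state=OPEN
  event#16 t=33s outcome=F: state=OPEN
  event#17 t=37s outcome=F: state=OPEN
  event#18 t=40s outcome=F: state=OPEN
  event#19 t=42s outcome=F: state=OPEN
  event#20 t=46s outcome=S: state=CLOSED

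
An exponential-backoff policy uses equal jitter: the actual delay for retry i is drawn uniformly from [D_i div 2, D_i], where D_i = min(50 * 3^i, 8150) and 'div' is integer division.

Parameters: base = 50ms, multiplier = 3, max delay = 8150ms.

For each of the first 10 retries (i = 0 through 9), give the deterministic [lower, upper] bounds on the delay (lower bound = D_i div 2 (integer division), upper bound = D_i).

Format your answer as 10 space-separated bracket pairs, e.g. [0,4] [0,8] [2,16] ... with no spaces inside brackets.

Answer: [25,50] [75,150] [225,450] [675,1350] [2025,4050] [4075,8150] [4075,8150] [4075,8150] [4075,8150] [4075,8150]

Derivation:
Computing bounds per retry:
  i=0: D_i=min(50*3^0,8150)=50, bounds=[25,50]
  i=1: D_i=min(50*3^1,8150)=150, bounds=[75,150]
  i=2: D_i=min(50*3^2,8150)=450, bounds=[225,450]
  i=3: D_i=min(50*3^3,8150)=1350, bounds=[675,1350]
  i=4: D_i=min(50*3^4,8150)=4050, bounds=[2025,4050]
  i=5: D_i=min(50*3^5,8150)=8150, bounds=[4075,8150]
  i=6: D_i=min(50*3^6,8150)=8150, bounds=[4075,8150]
  i=7: D_i=min(50*3^7,8150)=8150, bounds=[4075,8150]
  i=8: D_i=min(50*3^8,8150)=8150, bounds=[4075,8150]
  i=9: D_i=min(50*3^9,8150)=8150, bounds=[4075,8150]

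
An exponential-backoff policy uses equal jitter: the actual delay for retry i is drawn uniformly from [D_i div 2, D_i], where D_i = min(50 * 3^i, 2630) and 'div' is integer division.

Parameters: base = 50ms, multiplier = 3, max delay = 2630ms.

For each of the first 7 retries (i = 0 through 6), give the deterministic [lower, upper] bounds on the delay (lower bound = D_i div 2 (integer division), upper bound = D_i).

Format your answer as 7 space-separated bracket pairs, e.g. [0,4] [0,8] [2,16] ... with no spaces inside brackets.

Answer: [25,50] [75,150] [225,450] [675,1350] [1315,2630] [1315,2630] [1315,2630]

Derivation:
Computing bounds per retry:
  i=0: D_i=min(50*3^0,2630)=50, bounds=[25,50]
  i=1: D_i=min(50*3^1,2630)=150, bounds=[75,150]
  i=2: D_i=min(50*3^2,2630)=450, bounds=[225,450]
  i=3: D_i=min(50*3^3,2630)=1350, bounds=[675,1350]
  i=4: D_i=min(50*3^4,2630)=2630, bounds=[1315,2630]
  i=5: D_i=min(50*3^5,2630)=2630, bounds=[1315,2630]
  i=6: D_i=min(50*3^6,2630)=2630, bounds=[1315,2630]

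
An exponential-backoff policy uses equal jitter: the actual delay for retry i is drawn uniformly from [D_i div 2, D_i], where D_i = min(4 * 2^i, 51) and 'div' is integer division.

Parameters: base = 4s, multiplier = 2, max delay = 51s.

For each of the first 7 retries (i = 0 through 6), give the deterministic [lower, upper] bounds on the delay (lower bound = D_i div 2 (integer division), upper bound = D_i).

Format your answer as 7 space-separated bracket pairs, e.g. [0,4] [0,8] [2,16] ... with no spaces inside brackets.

Answer: [2,4] [4,8] [8,16] [16,32] [25,51] [25,51] [25,51]

Derivation:
Computing bounds per retry:
  i=0: D_i=min(4*2^0,51)=4, bounds=[2,4]
  i=1: D_i=min(4*2^1,51)=8, bounds=[4,8]
  i=2: D_i=min(4*2^2,51)=16, bounds=[8,16]
  i=3: D_i=min(4*2^3,51)=32, bounds=[16,32]
  i=4: D_i=min(4*2^4,51)=51, bounds=[25,51]
  i=5: D_i=min(4*2^5,51)=51, bounds=[25,51]
  i=6: D_i=min(4*2^6,51)=51, bounds=[25,51]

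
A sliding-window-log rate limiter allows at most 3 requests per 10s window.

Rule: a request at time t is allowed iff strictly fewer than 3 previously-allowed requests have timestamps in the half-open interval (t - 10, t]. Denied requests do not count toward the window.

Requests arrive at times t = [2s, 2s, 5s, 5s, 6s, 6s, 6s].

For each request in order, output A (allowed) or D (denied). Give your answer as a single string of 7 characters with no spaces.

Answer: AAADDDD

Derivation:
Tracking allowed requests in the window:
  req#1 t=2s: ALLOW
  req#2 t=2s: ALLOW
  req#3 t=5s: ALLOW
  req#4 t=5s: DENY
  req#5 t=6s: DENY
  req#6 t=6s: DENY
  req#7 t=6s: DENY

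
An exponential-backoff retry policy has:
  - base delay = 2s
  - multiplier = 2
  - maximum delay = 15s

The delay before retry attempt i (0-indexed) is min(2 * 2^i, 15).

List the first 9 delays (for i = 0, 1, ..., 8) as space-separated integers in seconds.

Computing each delay:
  i=0: min(2*2^0, 15) = 2
  i=1: min(2*2^1, 15) = 4
  i=2: min(2*2^2, 15) = 8
  i=3: min(2*2^3, 15) = 15
  i=4: min(2*2^4, 15) = 15
  i=5: min(2*2^5, 15) = 15
  i=6: min(2*2^6, 15) = 15
  i=7: min(2*2^7, 15) = 15
  i=8: min(2*2^8, 15) = 15

Answer: 2 4 8 15 15 15 15 15 15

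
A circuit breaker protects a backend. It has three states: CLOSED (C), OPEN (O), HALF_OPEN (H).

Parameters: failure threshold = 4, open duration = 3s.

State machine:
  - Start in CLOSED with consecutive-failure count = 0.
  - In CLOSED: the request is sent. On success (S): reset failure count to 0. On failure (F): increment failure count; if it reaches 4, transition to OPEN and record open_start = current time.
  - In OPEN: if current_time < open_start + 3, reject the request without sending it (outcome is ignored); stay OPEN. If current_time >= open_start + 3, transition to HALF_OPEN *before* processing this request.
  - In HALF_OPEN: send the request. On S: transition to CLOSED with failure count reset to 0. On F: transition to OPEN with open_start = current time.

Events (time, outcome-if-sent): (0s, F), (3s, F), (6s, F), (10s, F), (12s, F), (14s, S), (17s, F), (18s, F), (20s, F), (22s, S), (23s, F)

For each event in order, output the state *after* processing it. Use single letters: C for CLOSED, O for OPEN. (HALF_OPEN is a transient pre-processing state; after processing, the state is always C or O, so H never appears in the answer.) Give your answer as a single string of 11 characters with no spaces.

State after each event:
  event#1 t=0s outcome=F: state=CLOSED
  event#2 t=3s outcome=F: state=CLOSED
  event#3 t=6s outcome=F: state=CLOSED
  event#4 t=10s outcome=F: state=OPEN
  event#5 t=12s outcome=F: state=OPEN
  event#6 t=14s outcome=S: state=CLOSED
  event#7 t=17s outcome=F: state=CLOSED
  event#8 t=18s outcome=F: state=CLOSED
  event#9 t=20s outcome=F: state=CLOSED
  event#10 t=22s outcome=S: state=CLOSED
  event#11 t=23s outcome=F: state=CLOSED

Answer: CCCOOCCCCCC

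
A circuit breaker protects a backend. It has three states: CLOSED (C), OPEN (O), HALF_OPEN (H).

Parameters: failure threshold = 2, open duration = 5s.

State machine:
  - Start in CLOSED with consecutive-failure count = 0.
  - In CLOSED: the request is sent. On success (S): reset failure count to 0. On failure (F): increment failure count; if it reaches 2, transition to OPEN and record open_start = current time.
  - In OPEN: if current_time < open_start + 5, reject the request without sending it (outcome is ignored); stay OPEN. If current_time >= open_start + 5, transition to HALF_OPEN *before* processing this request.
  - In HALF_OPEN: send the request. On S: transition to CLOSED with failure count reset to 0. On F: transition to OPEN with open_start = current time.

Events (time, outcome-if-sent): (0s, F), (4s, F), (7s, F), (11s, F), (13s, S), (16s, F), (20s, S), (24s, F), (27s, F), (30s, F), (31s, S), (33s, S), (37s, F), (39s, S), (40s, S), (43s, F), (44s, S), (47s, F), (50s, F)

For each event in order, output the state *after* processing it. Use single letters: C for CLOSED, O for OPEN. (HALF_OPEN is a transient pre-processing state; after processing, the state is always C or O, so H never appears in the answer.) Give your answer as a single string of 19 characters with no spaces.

State after each event:
  event#1 t=0s outcome=F: state=CLOSED
  event#2 t=4s outcome=F: state=OPEN
  event#3 t=7s outcome=F: state=OPEN
  event#4 t=11s outcome=F: state=OPEN
  event#5 t=13s outcome=S: state=OPEN
  event#6 t=16s outcome=F: state=OPEN
  event#7 t=20s outcome=S: state=OPEN
  event#8 t=24s outcome=F: state=OPEN
  event#9 t=27s outcome=F: state=OPEN
  event#10 t=30s outcome=F: state=OPEN
  event#11 t=31s outcome=S: state=OPEN
  event#12 t=33s outcome=S: state=OPEN
  event#13 t=37s outcome=F: state=OPEN
  event#14 t=39s outcome=S: state=OPEN
  event#15 t=40s outcome=S: state=OPEN
  event#16 t=43s outcome=F: state=OPEN
  event#17 t=44s outcome=S: state=OPEN
  event#18 t=47s outcome=F: state=OPEN
  event#19 t=50s outcome=F: state=OPEN

Answer: COOOOOOOOOOOOOOOOOO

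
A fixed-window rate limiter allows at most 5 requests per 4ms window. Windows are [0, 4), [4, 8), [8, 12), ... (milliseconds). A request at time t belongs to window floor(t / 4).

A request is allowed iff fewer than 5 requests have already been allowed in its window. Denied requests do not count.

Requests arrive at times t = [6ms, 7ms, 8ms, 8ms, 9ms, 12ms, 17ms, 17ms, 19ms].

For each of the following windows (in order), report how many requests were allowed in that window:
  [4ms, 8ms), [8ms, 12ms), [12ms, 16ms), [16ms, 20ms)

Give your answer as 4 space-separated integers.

Processing requests:
  req#1 t=6ms (window 1): ALLOW
  req#2 t=7ms (window 1): ALLOW
  req#3 t=8ms (window 2): ALLOW
  req#4 t=8ms (window 2): ALLOW
  req#5 t=9ms (window 2): ALLOW
  req#6 t=12ms (window 3): ALLOW
  req#7 t=17ms (window 4): ALLOW
  req#8 t=17ms (window 4): ALLOW
  req#9 t=19ms (window 4): ALLOW

Allowed counts by window: 2 3 1 3

Answer: 2 3 1 3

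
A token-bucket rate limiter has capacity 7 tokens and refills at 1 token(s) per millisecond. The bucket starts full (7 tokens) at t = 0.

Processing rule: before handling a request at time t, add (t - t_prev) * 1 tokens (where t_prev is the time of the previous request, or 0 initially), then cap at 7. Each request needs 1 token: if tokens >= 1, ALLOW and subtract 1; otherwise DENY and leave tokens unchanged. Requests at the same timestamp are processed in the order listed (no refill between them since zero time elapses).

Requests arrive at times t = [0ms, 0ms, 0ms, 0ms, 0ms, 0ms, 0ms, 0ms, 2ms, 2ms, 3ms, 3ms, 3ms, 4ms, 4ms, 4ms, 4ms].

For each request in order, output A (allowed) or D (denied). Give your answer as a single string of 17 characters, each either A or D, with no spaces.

Answer: AAAAAAADAAADDADDD

Derivation:
Simulating step by step:
  req#1 t=0ms: ALLOW
  req#2 t=0ms: ALLOW
  req#3 t=0ms: ALLOW
  req#4 t=0ms: ALLOW
  req#5 t=0ms: ALLOW
  req#6 t=0ms: ALLOW
  req#7 t=0ms: ALLOW
  req#8 t=0ms: DENY
  req#9 t=2ms: ALLOW
  req#10 t=2ms: ALLOW
  req#11 t=3ms: ALLOW
  req#12 t=3ms: DENY
  req#13 t=3ms: DENY
  req#14 t=4ms: ALLOW
  req#15 t=4ms: DENY
  req#16 t=4ms: DENY
  req#17 t=4ms: DENY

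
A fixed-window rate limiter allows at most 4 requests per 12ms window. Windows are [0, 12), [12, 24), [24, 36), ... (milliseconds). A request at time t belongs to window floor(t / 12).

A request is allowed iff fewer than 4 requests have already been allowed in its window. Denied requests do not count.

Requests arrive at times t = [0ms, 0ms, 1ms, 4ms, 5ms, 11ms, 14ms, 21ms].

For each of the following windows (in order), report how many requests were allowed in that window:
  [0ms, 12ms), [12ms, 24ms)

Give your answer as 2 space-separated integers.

Processing requests:
  req#1 t=0ms (window 0): ALLOW
  req#2 t=0ms (window 0): ALLOW
  req#3 t=1ms (window 0): ALLOW
  req#4 t=4ms (window 0): ALLOW
  req#5 t=5ms (window 0): DENY
  req#6 t=11ms (window 0): DENY
  req#7 t=14ms (window 1): ALLOW
  req#8 t=21ms (window 1): ALLOW

Allowed counts by window: 4 2

Answer: 4 2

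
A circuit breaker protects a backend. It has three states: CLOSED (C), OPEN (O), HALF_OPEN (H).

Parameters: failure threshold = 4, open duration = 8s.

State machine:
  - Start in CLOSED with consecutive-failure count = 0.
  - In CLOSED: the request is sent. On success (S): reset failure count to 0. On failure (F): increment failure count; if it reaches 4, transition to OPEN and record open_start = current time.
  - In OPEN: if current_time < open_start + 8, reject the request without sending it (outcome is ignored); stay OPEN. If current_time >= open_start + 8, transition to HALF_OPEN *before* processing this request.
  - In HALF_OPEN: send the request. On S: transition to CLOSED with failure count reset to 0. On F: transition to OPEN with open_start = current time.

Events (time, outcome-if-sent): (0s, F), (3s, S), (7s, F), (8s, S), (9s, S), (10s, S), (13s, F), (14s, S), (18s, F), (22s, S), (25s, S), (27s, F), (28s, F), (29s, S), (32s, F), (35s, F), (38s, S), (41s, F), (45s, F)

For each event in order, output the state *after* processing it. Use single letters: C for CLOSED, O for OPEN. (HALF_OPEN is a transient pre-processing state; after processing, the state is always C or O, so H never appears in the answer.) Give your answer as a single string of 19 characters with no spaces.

Answer: CCCCCCCCCCCCCCCCCCC

Derivation:
State after each event:
  event#1 t=0s outcome=F: state=CLOSED
  event#2 t=3s outcome=S: state=CLOSED
  event#3 t=7s outcome=F: state=CLOSED
  event#4 t=8s outcome=S: state=CLOSED
  event#5 t=9s outcome=S: state=CLOSED
  event#6 t=10s outcome=S: state=CLOSED
  event#7 t=13s outcome=F: state=CLOSED
  event#8 t=14s outcome=S: state=CLOSED
  event#9 t=18s outcome=F: state=CLOSED
  event#10 t=22s outcome=S: state=CLOSED
  event#11 t=25s outcome=S: state=CLOSED
  event#12 t=27s outcome=F: state=CLOSED
  event#13 t=28s outcome=F: state=CLOSED
  event#14 t=29s outcome=S: state=CLOSED
  event#15 t=32s outcome=F: state=CLOSED
  event#16 t=35s outcome=F: state=CLOSED
  event#17 t=38s outcome=S: state=CLOSED
  event#18 t=41s outcome=F: state=CLOSED
  event#19 t=45s outcome=F: state=CLOSED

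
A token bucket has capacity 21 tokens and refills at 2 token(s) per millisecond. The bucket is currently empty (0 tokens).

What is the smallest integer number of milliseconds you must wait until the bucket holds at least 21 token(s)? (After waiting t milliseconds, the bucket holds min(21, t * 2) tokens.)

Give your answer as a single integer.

Need t * 2 >= 21, so t >= 21/2.
Smallest integer t = ceil(21/2) = 11.

Answer: 11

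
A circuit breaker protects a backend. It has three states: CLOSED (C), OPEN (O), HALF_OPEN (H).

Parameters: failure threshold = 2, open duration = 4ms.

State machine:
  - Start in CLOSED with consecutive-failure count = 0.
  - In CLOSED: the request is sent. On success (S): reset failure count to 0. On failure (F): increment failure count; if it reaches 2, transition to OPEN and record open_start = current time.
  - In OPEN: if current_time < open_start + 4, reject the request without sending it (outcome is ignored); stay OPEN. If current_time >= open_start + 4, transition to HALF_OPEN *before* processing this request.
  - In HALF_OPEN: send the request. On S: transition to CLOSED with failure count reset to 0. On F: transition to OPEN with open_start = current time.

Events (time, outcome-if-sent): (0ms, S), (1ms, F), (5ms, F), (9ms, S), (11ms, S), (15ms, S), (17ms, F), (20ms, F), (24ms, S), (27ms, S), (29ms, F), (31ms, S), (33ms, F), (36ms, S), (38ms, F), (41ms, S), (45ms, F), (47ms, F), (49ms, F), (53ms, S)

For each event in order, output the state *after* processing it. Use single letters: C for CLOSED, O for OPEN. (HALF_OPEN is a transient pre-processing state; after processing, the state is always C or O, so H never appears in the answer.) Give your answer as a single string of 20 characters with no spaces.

Answer: CCOCCCCOCCCCCCCCCOOC

Derivation:
State after each event:
  event#1 t=0ms outcome=S: state=CLOSED
  event#2 t=1ms outcome=F: state=CLOSED
  event#3 t=5ms outcome=F: state=OPEN
  event#4 t=9ms outcome=S: state=CLOSED
  event#5 t=11ms outcome=S: state=CLOSED
  event#6 t=15ms outcome=S: state=CLOSED
  event#7 t=17ms outcome=F: state=CLOSED
  event#8 t=20ms outcome=F: state=OPEN
  event#9 t=24ms outcome=S: state=CLOSED
  event#10 t=27ms outcome=S: state=CLOSED
  event#11 t=29ms outcome=F: state=CLOSED
  event#12 t=31ms outcome=S: state=CLOSED
  event#13 t=33ms outcome=F: state=CLOSED
  event#14 t=36ms outcome=S: state=CLOSED
  event#15 t=38ms outcome=F: state=CLOSED
  event#16 t=41ms outcome=S: state=CLOSED
  event#17 t=45ms outcome=F: state=CLOSED
  event#18 t=47ms outcome=F: state=OPEN
  event#19 t=49ms outcome=F: state=OPEN
  event#20 t=53ms outcome=S: state=CLOSED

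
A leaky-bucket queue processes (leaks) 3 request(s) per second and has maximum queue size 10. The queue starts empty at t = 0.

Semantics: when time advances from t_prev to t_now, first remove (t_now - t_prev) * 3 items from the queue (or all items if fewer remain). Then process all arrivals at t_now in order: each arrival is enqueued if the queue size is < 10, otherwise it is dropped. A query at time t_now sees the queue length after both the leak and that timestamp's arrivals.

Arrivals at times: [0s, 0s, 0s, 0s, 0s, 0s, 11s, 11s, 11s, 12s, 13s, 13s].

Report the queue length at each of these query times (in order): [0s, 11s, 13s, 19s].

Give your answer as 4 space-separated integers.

Answer: 6 3 2 0

Derivation:
Queue lengths at query times:
  query t=0s: backlog = 6
  query t=11s: backlog = 3
  query t=13s: backlog = 2
  query t=19s: backlog = 0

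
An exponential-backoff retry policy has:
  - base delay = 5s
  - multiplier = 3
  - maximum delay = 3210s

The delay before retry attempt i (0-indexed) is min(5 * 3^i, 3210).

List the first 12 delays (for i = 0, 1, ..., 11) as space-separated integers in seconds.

Computing each delay:
  i=0: min(5*3^0, 3210) = 5
  i=1: min(5*3^1, 3210) = 15
  i=2: min(5*3^2, 3210) = 45
  i=3: min(5*3^3, 3210) = 135
  i=4: min(5*3^4, 3210) = 405
  i=5: min(5*3^5, 3210) = 1215
  i=6: min(5*3^6, 3210) = 3210
  i=7: min(5*3^7, 3210) = 3210
  i=8: min(5*3^8, 3210) = 3210
  i=9: min(5*3^9, 3210) = 3210
  i=10: min(5*3^10, 3210) = 3210
  i=11: min(5*3^11, 3210) = 3210

Answer: 5 15 45 135 405 1215 3210 3210 3210 3210 3210 3210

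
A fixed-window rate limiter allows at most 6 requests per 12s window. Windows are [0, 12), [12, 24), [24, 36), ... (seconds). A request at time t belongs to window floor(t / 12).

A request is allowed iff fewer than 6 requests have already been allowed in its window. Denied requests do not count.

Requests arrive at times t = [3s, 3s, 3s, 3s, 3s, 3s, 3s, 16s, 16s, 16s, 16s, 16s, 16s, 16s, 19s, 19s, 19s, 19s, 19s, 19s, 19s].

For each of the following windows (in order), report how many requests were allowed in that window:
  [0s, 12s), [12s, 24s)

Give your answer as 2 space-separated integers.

Processing requests:
  req#1 t=3s (window 0): ALLOW
  req#2 t=3s (window 0): ALLOW
  req#3 t=3s (window 0): ALLOW
  req#4 t=3s (window 0): ALLOW
  req#5 t=3s (window 0): ALLOW
  req#6 t=3s (window 0): ALLOW
  req#7 t=3s (window 0): DENY
  req#8 t=16s (window 1): ALLOW
  req#9 t=16s (window 1): ALLOW
  req#10 t=16s (window 1): ALLOW
  req#11 t=16s (window 1): ALLOW
  req#12 t=16s (window 1): ALLOW
  req#13 t=16s (window 1): ALLOW
  req#14 t=16s (window 1): DENY
  req#15 t=19s (window 1): DENY
  req#16 t=19s (window 1): DENY
  req#17 t=19s (window 1): DENY
  req#18 t=19s (window 1): DENY
  req#19 t=19s (window 1): DENY
  req#20 t=19s (window 1): DENY
  req#21 t=19s (window 1): DENY

Allowed counts by window: 6 6

Answer: 6 6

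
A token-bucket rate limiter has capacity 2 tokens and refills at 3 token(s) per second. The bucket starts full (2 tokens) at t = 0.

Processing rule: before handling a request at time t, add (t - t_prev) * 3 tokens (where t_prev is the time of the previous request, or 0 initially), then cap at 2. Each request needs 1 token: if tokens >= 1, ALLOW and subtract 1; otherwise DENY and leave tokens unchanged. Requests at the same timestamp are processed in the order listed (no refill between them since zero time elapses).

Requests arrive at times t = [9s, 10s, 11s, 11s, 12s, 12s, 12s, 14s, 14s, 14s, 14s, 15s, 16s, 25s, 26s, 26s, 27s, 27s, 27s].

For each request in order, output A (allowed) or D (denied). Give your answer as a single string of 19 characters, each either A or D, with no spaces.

Answer: AAAAAADAADDAAAAAAAD

Derivation:
Simulating step by step:
  req#1 t=9s: ALLOW
  req#2 t=10s: ALLOW
  req#3 t=11s: ALLOW
  req#4 t=11s: ALLOW
  req#5 t=12s: ALLOW
  req#6 t=12s: ALLOW
  req#7 t=12s: DENY
  req#8 t=14s: ALLOW
  req#9 t=14s: ALLOW
  req#10 t=14s: DENY
  req#11 t=14s: DENY
  req#12 t=15s: ALLOW
  req#13 t=16s: ALLOW
  req#14 t=25s: ALLOW
  req#15 t=26s: ALLOW
  req#16 t=26s: ALLOW
  req#17 t=27s: ALLOW
  req#18 t=27s: ALLOW
  req#19 t=27s: DENY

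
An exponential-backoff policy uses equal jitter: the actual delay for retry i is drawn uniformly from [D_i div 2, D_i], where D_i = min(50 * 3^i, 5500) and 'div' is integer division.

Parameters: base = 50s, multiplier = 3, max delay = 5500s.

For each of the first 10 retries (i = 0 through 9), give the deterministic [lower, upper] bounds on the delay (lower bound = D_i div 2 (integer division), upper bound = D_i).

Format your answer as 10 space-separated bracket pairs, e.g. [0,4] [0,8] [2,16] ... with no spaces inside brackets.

Answer: [25,50] [75,150] [225,450] [675,1350] [2025,4050] [2750,5500] [2750,5500] [2750,5500] [2750,5500] [2750,5500]

Derivation:
Computing bounds per retry:
  i=0: D_i=min(50*3^0,5500)=50, bounds=[25,50]
  i=1: D_i=min(50*3^1,5500)=150, bounds=[75,150]
  i=2: D_i=min(50*3^2,5500)=450, bounds=[225,450]
  i=3: D_i=min(50*3^3,5500)=1350, bounds=[675,1350]
  i=4: D_i=min(50*3^4,5500)=4050, bounds=[2025,4050]
  i=5: D_i=min(50*3^5,5500)=5500, bounds=[2750,5500]
  i=6: D_i=min(50*3^6,5500)=5500, bounds=[2750,5500]
  i=7: D_i=min(50*3^7,5500)=5500, bounds=[2750,5500]
  i=8: D_i=min(50*3^8,5500)=5500, bounds=[2750,5500]
  i=9: D_i=min(50*3^9,5500)=5500, bounds=[2750,5500]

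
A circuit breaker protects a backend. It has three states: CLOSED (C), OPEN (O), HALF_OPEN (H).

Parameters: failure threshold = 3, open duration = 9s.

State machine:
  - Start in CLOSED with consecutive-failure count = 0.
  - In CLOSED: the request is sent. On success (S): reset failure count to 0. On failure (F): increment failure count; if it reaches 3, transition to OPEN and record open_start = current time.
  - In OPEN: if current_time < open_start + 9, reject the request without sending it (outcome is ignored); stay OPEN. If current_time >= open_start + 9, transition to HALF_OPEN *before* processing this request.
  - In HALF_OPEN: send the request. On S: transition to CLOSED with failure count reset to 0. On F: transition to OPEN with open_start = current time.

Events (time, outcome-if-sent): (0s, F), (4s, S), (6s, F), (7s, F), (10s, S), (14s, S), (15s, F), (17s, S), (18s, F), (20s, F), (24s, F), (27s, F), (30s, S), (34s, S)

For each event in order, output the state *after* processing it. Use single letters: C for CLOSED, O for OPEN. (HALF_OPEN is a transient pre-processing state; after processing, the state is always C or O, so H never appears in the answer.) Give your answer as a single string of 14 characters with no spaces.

Answer: CCCCCCCCCCOOOC

Derivation:
State after each event:
  event#1 t=0s outcome=F: state=CLOSED
  event#2 t=4s outcome=S: state=CLOSED
  event#3 t=6s outcome=F: state=CLOSED
  event#4 t=7s outcome=F: state=CLOSED
  event#5 t=10s outcome=S: state=CLOSED
  event#6 t=14s outcome=S: state=CLOSED
  event#7 t=15s outcome=F: state=CLOSED
  event#8 t=17s outcome=S: state=CLOSED
  event#9 t=18s outcome=F: state=CLOSED
  event#10 t=20s outcome=F: state=CLOSED
  event#11 t=24s outcome=F: state=OPEN
  event#12 t=27s outcome=F: state=OPEN
  event#13 t=30s outcome=S: state=OPEN
  event#14 t=34s outcome=S: state=CLOSED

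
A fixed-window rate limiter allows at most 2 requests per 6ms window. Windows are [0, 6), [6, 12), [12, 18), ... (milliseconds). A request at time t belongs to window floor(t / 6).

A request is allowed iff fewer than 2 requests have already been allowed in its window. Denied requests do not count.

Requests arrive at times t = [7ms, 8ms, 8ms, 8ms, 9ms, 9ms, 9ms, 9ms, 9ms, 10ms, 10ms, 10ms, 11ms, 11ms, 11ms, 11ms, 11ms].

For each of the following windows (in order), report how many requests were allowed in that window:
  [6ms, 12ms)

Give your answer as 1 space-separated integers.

Processing requests:
  req#1 t=7ms (window 1): ALLOW
  req#2 t=8ms (window 1): ALLOW
  req#3 t=8ms (window 1): DENY
  req#4 t=8ms (window 1): DENY
  req#5 t=9ms (window 1): DENY
  req#6 t=9ms (window 1): DENY
  req#7 t=9ms (window 1): DENY
  req#8 t=9ms (window 1): DENY
  req#9 t=9ms (window 1): DENY
  req#10 t=10ms (window 1): DENY
  req#11 t=10ms (window 1): DENY
  req#12 t=10ms (window 1): DENY
  req#13 t=11ms (window 1): DENY
  req#14 t=11ms (window 1): DENY
  req#15 t=11ms (window 1): DENY
  req#16 t=11ms (window 1): DENY
  req#17 t=11ms (window 1): DENY

Allowed counts by window: 2

Answer: 2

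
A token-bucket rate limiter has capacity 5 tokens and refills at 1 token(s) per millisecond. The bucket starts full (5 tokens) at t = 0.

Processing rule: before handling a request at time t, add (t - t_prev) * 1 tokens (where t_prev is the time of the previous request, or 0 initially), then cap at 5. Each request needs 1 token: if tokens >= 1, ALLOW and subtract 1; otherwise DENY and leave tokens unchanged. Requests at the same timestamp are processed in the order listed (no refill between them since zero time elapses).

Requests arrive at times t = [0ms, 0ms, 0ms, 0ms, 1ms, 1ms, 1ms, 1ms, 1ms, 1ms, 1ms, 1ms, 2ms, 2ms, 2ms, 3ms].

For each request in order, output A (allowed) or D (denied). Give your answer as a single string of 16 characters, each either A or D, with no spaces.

Answer: AAAAAADDDDDDADDA

Derivation:
Simulating step by step:
  req#1 t=0ms: ALLOW
  req#2 t=0ms: ALLOW
  req#3 t=0ms: ALLOW
  req#4 t=0ms: ALLOW
  req#5 t=1ms: ALLOW
  req#6 t=1ms: ALLOW
  req#7 t=1ms: DENY
  req#8 t=1ms: DENY
  req#9 t=1ms: DENY
  req#10 t=1ms: DENY
  req#11 t=1ms: DENY
  req#12 t=1ms: DENY
  req#13 t=2ms: ALLOW
  req#14 t=2ms: DENY
  req#15 t=2ms: DENY
  req#16 t=3ms: ALLOW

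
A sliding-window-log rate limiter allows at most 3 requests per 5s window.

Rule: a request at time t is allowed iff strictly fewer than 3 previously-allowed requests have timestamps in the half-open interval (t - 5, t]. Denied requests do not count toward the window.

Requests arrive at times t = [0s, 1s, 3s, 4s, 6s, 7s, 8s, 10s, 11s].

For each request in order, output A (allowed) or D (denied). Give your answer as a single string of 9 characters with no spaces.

Tracking allowed requests in the window:
  req#1 t=0s: ALLOW
  req#2 t=1s: ALLOW
  req#3 t=3s: ALLOW
  req#4 t=4s: DENY
  req#5 t=6s: ALLOW
  req#6 t=7s: ALLOW
  req#7 t=8s: ALLOW
  req#8 t=10s: DENY
  req#9 t=11s: ALLOW

Answer: AAADAAADA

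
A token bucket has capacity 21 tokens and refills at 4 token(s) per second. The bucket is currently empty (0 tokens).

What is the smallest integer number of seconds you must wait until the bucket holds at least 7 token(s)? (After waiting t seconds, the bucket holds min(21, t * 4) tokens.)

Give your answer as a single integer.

Answer: 2

Derivation:
Need t * 4 >= 7, so t >= 7/4.
Smallest integer t = ceil(7/4) = 2.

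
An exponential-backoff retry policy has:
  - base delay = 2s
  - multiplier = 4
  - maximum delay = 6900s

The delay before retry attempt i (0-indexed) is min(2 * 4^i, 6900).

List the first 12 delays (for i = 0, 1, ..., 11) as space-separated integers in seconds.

Answer: 2 8 32 128 512 2048 6900 6900 6900 6900 6900 6900

Derivation:
Computing each delay:
  i=0: min(2*4^0, 6900) = 2
  i=1: min(2*4^1, 6900) = 8
  i=2: min(2*4^2, 6900) = 32
  i=3: min(2*4^3, 6900) = 128
  i=4: min(2*4^4, 6900) = 512
  i=5: min(2*4^5, 6900) = 2048
  i=6: min(2*4^6, 6900) = 6900
  i=7: min(2*4^7, 6900) = 6900
  i=8: min(2*4^8, 6900) = 6900
  i=9: min(2*4^9, 6900) = 6900
  i=10: min(2*4^10, 6900) = 6900
  i=11: min(2*4^11, 6900) = 6900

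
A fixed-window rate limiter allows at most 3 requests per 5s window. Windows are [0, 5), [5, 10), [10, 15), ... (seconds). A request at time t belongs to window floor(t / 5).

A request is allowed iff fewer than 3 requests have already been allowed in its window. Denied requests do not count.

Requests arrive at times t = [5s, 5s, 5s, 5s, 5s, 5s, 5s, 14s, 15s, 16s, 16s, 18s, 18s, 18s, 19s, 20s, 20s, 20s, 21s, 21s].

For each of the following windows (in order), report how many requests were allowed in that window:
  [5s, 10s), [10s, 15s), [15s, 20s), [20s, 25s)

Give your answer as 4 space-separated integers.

Processing requests:
  req#1 t=5s (window 1): ALLOW
  req#2 t=5s (window 1): ALLOW
  req#3 t=5s (window 1): ALLOW
  req#4 t=5s (window 1): DENY
  req#5 t=5s (window 1): DENY
  req#6 t=5s (window 1): DENY
  req#7 t=5s (window 1): DENY
  req#8 t=14s (window 2): ALLOW
  req#9 t=15s (window 3): ALLOW
  req#10 t=16s (window 3): ALLOW
  req#11 t=16s (window 3): ALLOW
  req#12 t=18s (window 3): DENY
  req#13 t=18s (window 3): DENY
  req#14 t=18s (window 3): DENY
  req#15 t=19s (window 3): DENY
  req#16 t=20s (window 4): ALLOW
  req#17 t=20s (window 4): ALLOW
  req#18 t=20s (window 4): ALLOW
  req#19 t=21s (window 4): DENY
  req#20 t=21s (window 4): DENY

Allowed counts by window: 3 1 3 3

Answer: 3 1 3 3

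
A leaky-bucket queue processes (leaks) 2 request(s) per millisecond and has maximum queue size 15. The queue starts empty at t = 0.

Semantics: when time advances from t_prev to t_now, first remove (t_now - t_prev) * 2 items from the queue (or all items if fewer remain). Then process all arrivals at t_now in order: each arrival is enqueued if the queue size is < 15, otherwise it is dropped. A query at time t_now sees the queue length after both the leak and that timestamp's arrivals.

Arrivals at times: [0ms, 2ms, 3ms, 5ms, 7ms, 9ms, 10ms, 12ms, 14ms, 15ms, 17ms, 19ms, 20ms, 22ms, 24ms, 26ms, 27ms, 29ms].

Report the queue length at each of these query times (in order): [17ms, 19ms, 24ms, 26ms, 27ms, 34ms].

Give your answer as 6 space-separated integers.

Queue lengths at query times:
  query t=17ms: backlog = 1
  query t=19ms: backlog = 1
  query t=24ms: backlog = 1
  query t=26ms: backlog = 1
  query t=27ms: backlog = 1
  query t=34ms: backlog = 0

Answer: 1 1 1 1 1 0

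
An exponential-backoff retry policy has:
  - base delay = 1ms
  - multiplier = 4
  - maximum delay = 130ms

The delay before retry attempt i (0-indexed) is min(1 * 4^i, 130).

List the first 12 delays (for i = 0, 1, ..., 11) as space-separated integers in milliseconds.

Answer: 1 4 16 64 130 130 130 130 130 130 130 130

Derivation:
Computing each delay:
  i=0: min(1*4^0, 130) = 1
  i=1: min(1*4^1, 130) = 4
  i=2: min(1*4^2, 130) = 16
  i=3: min(1*4^3, 130) = 64
  i=4: min(1*4^4, 130) = 130
  i=5: min(1*4^5, 130) = 130
  i=6: min(1*4^6, 130) = 130
  i=7: min(1*4^7, 130) = 130
  i=8: min(1*4^8, 130) = 130
  i=9: min(1*4^9, 130) = 130
  i=10: min(1*4^10, 130) = 130
  i=11: min(1*4^11, 130) = 130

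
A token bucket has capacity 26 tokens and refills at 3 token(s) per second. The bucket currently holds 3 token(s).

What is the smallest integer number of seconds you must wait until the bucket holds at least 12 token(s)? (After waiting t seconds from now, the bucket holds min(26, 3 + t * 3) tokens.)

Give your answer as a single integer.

Need 3 + t * 3 >= 12, so t >= 9/3.
Smallest integer t = ceil(9/3) = 3.

Answer: 3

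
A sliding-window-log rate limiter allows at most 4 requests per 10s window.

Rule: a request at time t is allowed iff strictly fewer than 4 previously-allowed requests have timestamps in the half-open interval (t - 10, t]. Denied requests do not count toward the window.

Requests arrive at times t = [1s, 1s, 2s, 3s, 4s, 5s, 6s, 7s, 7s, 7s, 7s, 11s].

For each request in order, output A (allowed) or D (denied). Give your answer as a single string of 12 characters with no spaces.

Tracking allowed requests in the window:
  req#1 t=1s: ALLOW
  req#2 t=1s: ALLOW
  req#3 t=2s: ALLOW
  req#4 t=3s: ALLOW
  req#5 t=4s: DENY
  req#6 t=5s: DENY
  req#7 t=6s: DENY
  req#8 t=7s: DENY
  req#9 t=7s: DENY
  req#10 t=7s: DENY
  req#11 t=7s: DENY
  req#12 t=11s: ALLOW

Answer: AAAADDDDDDDA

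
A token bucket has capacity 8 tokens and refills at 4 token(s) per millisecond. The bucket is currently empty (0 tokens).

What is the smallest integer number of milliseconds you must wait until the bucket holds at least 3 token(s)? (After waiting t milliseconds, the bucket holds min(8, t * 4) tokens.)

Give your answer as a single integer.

Need t * 4 >= 3, so t >= 3/4.
Smallest integer t = ceil(3/4) = 1.

Answer: 1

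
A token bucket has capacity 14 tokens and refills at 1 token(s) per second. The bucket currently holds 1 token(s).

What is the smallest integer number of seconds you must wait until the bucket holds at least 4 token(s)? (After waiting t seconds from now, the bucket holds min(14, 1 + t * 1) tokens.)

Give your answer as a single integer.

Answer: 3

Derivation:
Need 1 + t * 1 >= 4, so t >= 3/1.
Smallest integer t = ceil(3/1) = 3.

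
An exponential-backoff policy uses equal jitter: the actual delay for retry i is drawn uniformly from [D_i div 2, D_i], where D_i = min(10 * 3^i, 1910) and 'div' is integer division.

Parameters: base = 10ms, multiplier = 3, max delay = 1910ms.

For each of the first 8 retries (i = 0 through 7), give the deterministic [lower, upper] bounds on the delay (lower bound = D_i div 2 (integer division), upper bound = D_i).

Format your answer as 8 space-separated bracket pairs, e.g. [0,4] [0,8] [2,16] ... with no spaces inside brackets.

Computing bounds per retry:
  i=0: D_i=min(10*3^0,1910)=10, bounds=[5,10]
  i=1: D_i=min(10*3^1,1910)=30, bounds=[15,30]
  i=2: D_i=min(10*3^2,1910)=90, bounds=[45,90]
  i=3: D_i=min(10*3^3,1910)=270, bounds=[135,270]
  i=4: D_i=min(10*3^4,1910)=810, bounds=[405,810]
  i=5: D_i=min(10*3^5,1910)=1910, bounds=[955,1910]
  i=6: D_i=min(10*3^6,1910)=1910, bounds=[955,1910]
  i=7: D_i=min(10*3^7,1910)=1910, bounds=[955,1910]

Answer: [5,10] [15,30] [45,90] [135,270] [405,810] [955,1910] [955,1910] [955,1910]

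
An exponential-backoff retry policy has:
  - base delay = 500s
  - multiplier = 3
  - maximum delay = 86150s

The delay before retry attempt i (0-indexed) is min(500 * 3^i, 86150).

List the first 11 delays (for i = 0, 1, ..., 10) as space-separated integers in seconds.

Answer: 500 1500 4500 13500 40500 86150 86150 86150 86150 86150 86150

Derivation:
Computing each delay:
  i=0: min(500*3^0, 86150) = 500
  i=1: min(500*3^1, 86150) = 1500
  i=2: min(500*3^2, 86150) = 4500
  i=3: min(500*3^3, 86150) = 13500
  i=4: min(500*3^4, 86150) = 40500
  i=5: min(500*3^5, 86150) = 86150
  i=6: min(500*3^6, 86150) = 86150
  i=7: min(500*3^7, 86150) = 86150
  i=8: min(500*3^8, 86150) = 86150
  i=9: min(500*3^9, 86150) = 86150
  i=10: min(500*3^10, 86150) = 86150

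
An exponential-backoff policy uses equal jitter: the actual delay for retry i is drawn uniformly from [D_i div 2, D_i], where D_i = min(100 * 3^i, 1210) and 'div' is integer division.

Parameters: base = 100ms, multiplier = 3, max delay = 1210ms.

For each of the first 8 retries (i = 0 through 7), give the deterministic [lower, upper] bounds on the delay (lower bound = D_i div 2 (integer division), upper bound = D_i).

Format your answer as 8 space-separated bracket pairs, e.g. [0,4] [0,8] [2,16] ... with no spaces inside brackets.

Answer: [50,100] [150,300] [450,900] [605,1210] [605,1210] [605,1210] [605,1210] [605,1210]

Derivation:
Computing bounds per retry:
  i=0: D_i=min(100*3^0,1210)=100, bounds=[50,100]
  i=1: D_i=min(100*3^1,1210)=300, bounds=[150,300]
  i=2: D_i=min(100*3^2,1210)=900, bounds=[450,900]
  i=3: D_i=min(100*3^3,1210)=1210, bounds=[605,1210]
  i=4: D_i=min(100*3^4,1210)=1210, bounds=[605,1210]
  i=5: D_i=min(100*3^5,1210)=1210, bounds=[605,1210]
  i=6: D_i=min(100*3^6,1210)=1210, bounds=[605,1210]
  i=7: D_i=min(100*3^7,1210)=1210, bounds=[605,1210]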